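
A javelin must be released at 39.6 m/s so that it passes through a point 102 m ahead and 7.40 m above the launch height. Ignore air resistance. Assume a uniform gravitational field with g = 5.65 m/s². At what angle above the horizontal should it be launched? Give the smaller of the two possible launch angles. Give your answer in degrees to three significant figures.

Trajectory: y = x tanθ − g x² (1 + tan²θ)/(2v₀²). With x = 102, y = 7.40, v₀ = 39.6, g = 5.65:
18.74 tan²θ − 102 tanθ + (26.14) = 0.
tanθ = [102 ± √(102² − 4 × 18.74 × (26.14))] / (2 × 18.74) = (102 ± 91.89) / 37.49, giving tanθ = 0.2697 or 5.173.
θ = 15.09° or 79.06°; the smaller is 15.09°.

15.1°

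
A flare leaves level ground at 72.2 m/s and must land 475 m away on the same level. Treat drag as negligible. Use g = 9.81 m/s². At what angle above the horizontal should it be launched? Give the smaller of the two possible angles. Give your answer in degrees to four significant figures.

31.68°

Level-ground range R = v₀² sin(2θ)/g ⇒ sin(2θ) = gR/v₀² = 9.81 × 475 / 72.2² = 0.8939.
2θ = 63.37° or 180° − 63.37° = 116.6°, so θ = 31.68° or 58.32°.
The smaller angle is 31.68°.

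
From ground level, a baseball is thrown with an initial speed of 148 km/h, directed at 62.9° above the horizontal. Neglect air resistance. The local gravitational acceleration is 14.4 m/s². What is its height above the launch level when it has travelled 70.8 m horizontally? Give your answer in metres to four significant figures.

35.45 m

Convert: 148 km/h = 148/3.6 = 41.11 m/s.
vₓ = 41.11 cos 62.9° = 18.73 m/s; v_y0 = 41.11 sin 62.9° = 36.60 m/s.
Time to reach x = 70.8 m: t = x/vₓ = 70.8/18.73 = 3.780 s.
Height: y = v_y0 t − ½ g t² = 36.60 × 3.780 − 7.200 × 3.780² = 138.4 − 102.9 = 35.45 m.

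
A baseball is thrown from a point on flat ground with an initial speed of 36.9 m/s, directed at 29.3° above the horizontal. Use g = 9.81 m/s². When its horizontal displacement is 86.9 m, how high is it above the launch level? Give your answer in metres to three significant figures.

Horizontal component vₓ = 36.90 cos 29.3° = 32.18 m/s; vertical v_y0 = 36.90 sin 29.3° = 18.06 m/s.
At x = 86.9 m, t = x/vₓ = 86.9/32.18 = 2.700 s.
Height: y = v_y0 t − ½ g t² = 18.06 × 2.700 − 4.905 × 2.700² = 48.77 − 35.77 = 13.00 m.

13.0 m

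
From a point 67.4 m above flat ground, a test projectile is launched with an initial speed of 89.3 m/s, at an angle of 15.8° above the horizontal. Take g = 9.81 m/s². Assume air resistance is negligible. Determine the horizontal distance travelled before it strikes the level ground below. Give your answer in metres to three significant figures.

vₓ = 89.30 cos 15.8° = 85.93 m/s; v_y0 = 89.30 sin 15.8° = 24.31 m/s.
The projectile lands when y = 67.4 + (24.31) t − ½·9.81·t² = 0. Positive root: t = (24.31 + √(24.31² + 2·9.81·67.4)) / 9.81 = (24.31 + 43.74) / 9.81 = 6.938 s.
Horizontal distance: R = vₓ t = 85.93 × 6.938 = 596.1 m.

596 m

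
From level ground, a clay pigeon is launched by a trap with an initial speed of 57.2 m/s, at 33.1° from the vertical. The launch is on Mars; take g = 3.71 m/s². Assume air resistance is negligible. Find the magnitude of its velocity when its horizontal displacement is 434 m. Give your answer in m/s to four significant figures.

Resolve: vₓ = 57.20 sin 33.1° = 31.24 m/s and v_y0 = 57.20 cos 33.1° = 47.92 m/s.
x = vₓ t ⇒ t = 434/31.24 = 13.89 s.
Vertical velocity there: v_y = v_y0 − g t = 47.92 − 3.71 × 13.89 = −3.628 m/s.
Speed: √(vₓ² + v_y²) = √(31.24² + 3.628²) = 31.45 m/s.

31.45 m/s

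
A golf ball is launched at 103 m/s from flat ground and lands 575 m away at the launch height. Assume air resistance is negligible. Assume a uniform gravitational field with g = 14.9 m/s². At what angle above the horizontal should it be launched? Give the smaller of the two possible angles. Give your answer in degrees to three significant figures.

Level-ground range R = v₀² sin(2θ)/g ⇒ sin(2θ) = gR/v₀² = 14.9 × 575 / 103² = 0.8076.
2θ = 53.86° or 180° − 53.86° = 126.1°, so θ = 26.93° or 63.07°.
The smaller angle is 26.93°.

26.9°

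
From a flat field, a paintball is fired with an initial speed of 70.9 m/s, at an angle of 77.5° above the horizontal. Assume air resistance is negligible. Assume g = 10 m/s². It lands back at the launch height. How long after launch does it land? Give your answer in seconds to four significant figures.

Horizontal component vₓ = 70.90 cos 77.5° = 15.35 m/s; vertical v_y0 = 70.90 sin 77.5° = 69.22 m/s.
Time of flight on level ground: T = 2 v_y0 / g = 2 × 69.22 / 10.0 = 13.84 s.

13.84 s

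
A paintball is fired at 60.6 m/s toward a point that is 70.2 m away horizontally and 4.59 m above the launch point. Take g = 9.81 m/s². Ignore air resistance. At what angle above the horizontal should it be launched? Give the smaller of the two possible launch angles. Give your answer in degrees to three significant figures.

Trajectory: y = x tanθ − g x² (1 + tan²θ)/(2v₀²). With x = 70.2, y = 4.59, v₀ = 60.6, g = 9.81:
6.582 tan²θ − 70.2 tanθ + (11.17) = 0.
tanθ = [70.2 ± √(70.2² − 4 × 6.582 × (11.17))] / (2 × 6.582) = (70.2 ± 68.07) / 13.16, giving tanθ = 0.1616 or 10.50.
θ = 9.179° or 84.56°; the smaller is 9.179°.

9.18°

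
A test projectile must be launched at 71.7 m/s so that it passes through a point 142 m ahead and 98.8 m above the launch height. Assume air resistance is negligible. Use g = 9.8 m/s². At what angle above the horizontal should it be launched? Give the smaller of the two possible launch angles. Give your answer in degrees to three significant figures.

43.7°

Trajectory: y = x tanθ − g x² (1 + tan²θ)/(2v₀²). With x = 142, y = 98.8, v₀ = 71.7, g = 9.80:
19.22 tan²θ − 142 tanθ + (118.0) = 0.
tanθ = [142 ± √(142² − 4 × 19.22 × (118.0))] / (2 × 19.22) = (142 ± 105.3) / 38.44, giving tanθ = 0.9544 or 6.434.
θ = 43.66° or 81.17°; the smaller is 43.66°.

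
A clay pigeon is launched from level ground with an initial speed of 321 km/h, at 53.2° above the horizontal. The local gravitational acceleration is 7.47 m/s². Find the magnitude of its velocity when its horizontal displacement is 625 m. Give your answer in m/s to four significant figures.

55.76 m/s

Convert: 321 km/h = 321/3.6 = 89.17 m/s.
Horizontal component vₓ = 89.17 cos 53.2° = 53.41 m/s; vertical v_y0 = 89.17 sin 53.2° = 71.40 m/s.
Time to reach x = 625 m: t = x/vₓ = 625/53.41 = 11.70 s.
Vertical velocity there: v_y = v_y0 − g t = 71.40 − 7.47 × 11.70 = −16.01 m/s.
Speed: √(vₓ² + v_y²) = √(53.41² + 16.01²) = 55.76 m/s.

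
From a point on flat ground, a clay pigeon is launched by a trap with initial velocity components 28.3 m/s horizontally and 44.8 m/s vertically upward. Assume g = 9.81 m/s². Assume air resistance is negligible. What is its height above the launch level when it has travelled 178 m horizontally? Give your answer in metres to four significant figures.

87.73 m

At x = 178 m, t = x/vₓ = 178/28.30 = 6.290 s.
Height: y = v_y0 t − ½ g t² = 44.80 × 6.290 − 4.905 × 6.290² = 281.8 − 194.0 = 87.73 m.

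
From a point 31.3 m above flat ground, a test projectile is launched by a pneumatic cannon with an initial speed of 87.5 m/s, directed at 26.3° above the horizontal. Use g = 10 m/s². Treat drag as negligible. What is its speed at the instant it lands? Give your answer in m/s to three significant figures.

vₓ = 87.50 cos 26.3° = 78.44 m/s; v_y0 = 87.50 sin 26.3° = 38.77 m/s.
The projectile lands when y = 31.3 + (38.77) t − ½·10.0·t² = 0. Positive root: t = (38.77 + √(38.77² + 2·10.0·31.3)) / 10.0 = (38.77 + 46.14) / 10.0 = 8.491 s.
Vertical velocity at impact: v_y = v_y0 − g t = 38.77 − 10.0 × 8.491 = −46.14 m/s.
Speed: |v| = √(vₓ² + v_y²) = √(78.44² + 46.14²) = 91.01 m/s.

91.0 m/s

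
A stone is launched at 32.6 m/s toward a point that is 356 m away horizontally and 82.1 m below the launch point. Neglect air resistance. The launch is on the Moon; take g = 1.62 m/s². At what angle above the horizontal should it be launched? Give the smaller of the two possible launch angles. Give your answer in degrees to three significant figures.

2.36°

Trajectory: y = x tanθ − g x² (1 + tan²θ)/(2v₀²). With x = 356, y = −82.1, v₀ = 32.6, g = 1.62:
96.59 tan²θ − 356 tanθ + (14.49) = 0.
tanθ = [356 ± √(356² − 4 × 96.59 × (14.49))] / (2 × 96.59) = (356 ± 348.0) / 193.2, giving tanθ = 0.04117 or 3.644.
θ = 2.358° or 74.66°; the smaller is 2.358°.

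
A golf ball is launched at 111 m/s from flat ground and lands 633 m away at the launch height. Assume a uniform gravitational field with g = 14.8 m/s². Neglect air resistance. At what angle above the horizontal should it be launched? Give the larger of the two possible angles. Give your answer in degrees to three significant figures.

From R = (v₀²/g) sin 2θ: sin 2θ = 14.8 × 633 / 12321 = 0.7604.
2θ = 49.50° or 180° − 49.50° = 130.5°, so θ = 24.75° or 65.25°.
The larger angle is 65.25°.

65.3°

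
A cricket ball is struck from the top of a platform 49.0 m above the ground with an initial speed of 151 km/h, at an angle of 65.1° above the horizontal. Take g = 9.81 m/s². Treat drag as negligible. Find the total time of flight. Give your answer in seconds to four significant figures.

Convert: 151 km/h = 151/3.6 = 41.94 m/s.
Horizontal component vₓ = 41.94 cos 65.1° = 17.66 m/s; vertical v_y0 = 41.94 sin 65.1° = 38.05 m/s.
Vertical motion (up positive, ground at y = 0): 4.905 t² − (38.05) t − 49.0 = 0, so t = (38.05 + √(38.05² + 2·9.81·49.0)) / 9.81 = (38.05 + 49.08) / 9.81 = 8.881 s.

8.881 s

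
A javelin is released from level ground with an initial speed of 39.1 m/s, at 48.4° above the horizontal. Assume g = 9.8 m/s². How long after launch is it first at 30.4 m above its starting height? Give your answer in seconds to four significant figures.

1.341 s

vₓ = 39.10 cos 48.4° = 25.96 m/s; v_y0 = 39.10 sin 48.4° = 29.24 m/s.
Require v_y0 t − ½ g t² = 30.4, i.e. 4.900 t² − 29.24 t + 30.4 = 0.
Quadratic formula: t = (29.24 ± √259.07) / 9.80 = (29.24 ± 16.10) / 9.80 → t = 1.341 s or 4.626 s.
The first (ascending) time is 1.341 s.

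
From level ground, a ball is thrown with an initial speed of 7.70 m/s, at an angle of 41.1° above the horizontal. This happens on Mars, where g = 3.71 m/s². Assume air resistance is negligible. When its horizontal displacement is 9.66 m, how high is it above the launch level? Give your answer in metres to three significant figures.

3.29 m

Resolve: vₓ = 7.700 cos 41.1° = 5.802 m/s and v_y0 = 7.700 sin 41.1° = 5.062 m/s.
x = vₓ t ⇒ t = 9.66/5.802 = 1.665 s.
Height: y = v_y0 t − ½ g t² = 5.062 × 1.665 − 1.855 × 1.665² = 8.427 − 5.141 = 3.286 m.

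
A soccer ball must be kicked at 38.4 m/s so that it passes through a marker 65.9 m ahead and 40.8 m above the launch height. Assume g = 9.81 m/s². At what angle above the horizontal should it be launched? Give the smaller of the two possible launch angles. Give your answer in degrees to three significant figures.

47.9°

Trajectory: y = x tanθ − g x² (1 + tan²θ)/(2v₀²). With x = 65.9, y = 40.8, v₀ = 38.4, g = 9.81:
14.45 tan²θ − 65.9 tanθ + (55.25) = 0.
tanθ = [65.9 ± √(65.9² − 4 × 14.45 × (55.25))] / (2 × 14.45) = (65.9 ± 33.92) / 28.89, giving tanθ = 1.107 or 3.455.
θ = 47.91° or 73.86°; the smaller is 47.91°.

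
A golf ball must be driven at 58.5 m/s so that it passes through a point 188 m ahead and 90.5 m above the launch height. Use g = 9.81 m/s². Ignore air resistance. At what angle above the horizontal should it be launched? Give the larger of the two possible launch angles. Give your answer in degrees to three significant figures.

Trajectory: y = x tanθ − g x² (1 + tan²θ)/(2v₀²). With x = 188, y = 90.5, v₀ = 58.5, g = 9.81:
50.66 tan²θ − 188 tanθ + (141.2) = 0.
tanθ = [188 ± √(188² − 4 × 50.66 × (141.2))] / (2 × 50.66) = (188 ± 82.11) / 101.3, giving tanθ = 1.045 or 2.666.
θ = 46.27° or 69.44°; the larger is 69.44°.

69.4°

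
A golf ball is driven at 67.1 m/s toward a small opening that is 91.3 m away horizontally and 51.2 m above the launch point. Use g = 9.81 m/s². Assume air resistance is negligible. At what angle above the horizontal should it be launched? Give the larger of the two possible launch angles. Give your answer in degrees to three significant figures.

83.9°

Trajectory: y = x tanθ − g x² (1 + tan²θ)/(2v₀²). With x = 91.3, y = 51.2, v₀ = 67.1, g = 9.81:
9.081 tan²θ − 91.3 tanθ + (60.28) = 0.
tanθ = [91.3 ± √(91.3² − 4 × 9.081 × (60.28))] / (2 × 9.081) = (91.3 ± 78.40) / 18.16, giving tanθ = 0.7105 or 9.343.
θ = 35.39° or 83.89°; the larger is 83.89°.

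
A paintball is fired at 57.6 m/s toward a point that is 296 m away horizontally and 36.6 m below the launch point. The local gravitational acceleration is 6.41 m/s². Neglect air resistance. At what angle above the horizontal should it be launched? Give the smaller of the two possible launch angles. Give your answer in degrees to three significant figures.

Trajectory: y = x tanθ − g x² (1 + tan²θ)/(2v₀²). With x = 296, y = −36.6, v₀ = 57.6, g = 6.41:
84.64 tan²θ − 296 tanθ + (48.04) = 0.
tanθ = [296 ± √(296² − 4 × 84.64 × (48.04))] / (2 × 84.64) = (296 ± 267.1) / 169.3, giving tanθ = 0.1706 or 3.327.
θ = 9.682° or 73.27°; the smaller is 9.682°.

9.68°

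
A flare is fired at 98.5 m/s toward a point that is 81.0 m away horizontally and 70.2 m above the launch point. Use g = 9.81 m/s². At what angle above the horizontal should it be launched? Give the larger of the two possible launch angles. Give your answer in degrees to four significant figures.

87.56°

Trajectory: y = x tanθ − g x² (1 + tan²θ)/(2v₀²). With x = 81.0, y = 70.2, v₀ = 98.5, g = 9.81:
3.317 tan²θ − 81.0 tanθ + (73.52) = 0.
tanθ = [81.0 ± √(81.0² − 4 × 3.317 × (73.52))] / (2 × 3.317) = (81.0 ± 74.74) / 6.634, giving tanθ = 0.9441 or 23.48.
θ = 43.35° or 87.56°; the larger is 87.56°.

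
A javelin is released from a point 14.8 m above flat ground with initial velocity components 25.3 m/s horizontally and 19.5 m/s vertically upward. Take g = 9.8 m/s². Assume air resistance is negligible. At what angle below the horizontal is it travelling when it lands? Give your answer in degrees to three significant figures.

45.7°

The projectile lands when y = 14.8 + (19.50) t − ½·9.80·t² = 0. Positive root: t = (19.50 + √(19.50² + 2·9.80·14.8)) / 9.80 = (19.50 + 25.89) / 9.80 = 4.632 s.
At impact: v_y = v_y0 − g t = −25.89 m/s; vₓ = 25.30 m/s.
Angle below horizontal: arctan(|v_y|/vₓ) = arctan(25.89/25.30) = 45.66°.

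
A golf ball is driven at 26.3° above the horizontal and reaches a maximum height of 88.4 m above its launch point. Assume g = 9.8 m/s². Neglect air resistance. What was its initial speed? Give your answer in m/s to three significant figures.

93.9 m/s

At the peak v_y = 0, so v_y0 = √(2gH) = √(2 × 9.80 × 88.4) = 41.62 m/s.
v_y0 = v₀ sin θ ⇒ v₀ = 41.62 / sin 26.3° = 93.95 m/s.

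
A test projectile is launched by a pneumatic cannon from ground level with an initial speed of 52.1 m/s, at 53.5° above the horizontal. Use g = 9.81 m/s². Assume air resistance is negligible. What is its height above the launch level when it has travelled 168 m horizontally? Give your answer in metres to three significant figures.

Resolve: vₓ = 52.10 cos 53.5° = 30.99 m/s and v_y0 = 52.10 sin 53.5° = 41.88 m/s.
Time to reach x = 168 m: t = x/vₓ = 168/30.99 = 5.421 s.
Height: y = v_y0 t − ½ g t² = 41.88 × 5.421 − 4.905 × 5.421² = 227.0 − 144.1 = 82.89 m.

82.9 m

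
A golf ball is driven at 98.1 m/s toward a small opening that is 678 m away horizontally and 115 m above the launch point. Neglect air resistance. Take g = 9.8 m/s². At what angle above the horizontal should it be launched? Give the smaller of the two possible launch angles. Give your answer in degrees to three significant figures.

Trajectory: y = x tanθ − g x² (1 + tan²θ)/(2v₀²). With x = 678, y = 115, v₀ = 98.1, g = 9.80:
234.1 tan²θ − 678 tanθ + (349.1) = 0.
tanθ = [678 ± √(678² − 4 × 234.1 × (349.1))] / (2 × 234.1) = (678 ± 364.5) / 468.1, giving tanθ = 0.6696 or 2.227.
θ = 33.81° or 65.82°; the smaller is 33.81°.

33.8°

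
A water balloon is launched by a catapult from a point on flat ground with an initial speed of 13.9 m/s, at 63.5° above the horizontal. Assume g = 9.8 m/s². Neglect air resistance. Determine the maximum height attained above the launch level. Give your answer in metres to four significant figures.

7.895 m

Components: vₓ = 13.90 cos 63.5° = 6.202 m/s, v_y0 = 13.90 sin 63.5° = 12.44 m/s.
Maximum height: H = v_y0² / (2g) = 12.44² / (2 × 9.80) = 7.895 m.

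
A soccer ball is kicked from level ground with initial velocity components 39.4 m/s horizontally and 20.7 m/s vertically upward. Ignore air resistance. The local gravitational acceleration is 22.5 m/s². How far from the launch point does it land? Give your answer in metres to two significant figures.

72 m

Time aloft: T = 2 v_y0 / g = 2 × 20.70 / 22.5 = 1.840 s.
Horizontal distance R = vₓ T = 39.40 × 1.840 = 72.50 m.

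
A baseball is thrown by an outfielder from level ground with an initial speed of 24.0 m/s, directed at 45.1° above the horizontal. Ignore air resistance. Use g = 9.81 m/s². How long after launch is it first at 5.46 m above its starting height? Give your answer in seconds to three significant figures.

Resolve: vₓ = 24.00 cos 45.1° = 16.94 m/s and v_y0 = 24.00 sin 45.1° = 17.00 m/s.
Require v_y0 t − ½ g t² = 5.46, i.e. 4.905 t² − 17.00 t + 5.46 = 0.
Quadratic formula: t = (17.00 ± √181.88) / 9.81 = (17.00 ± 13.49) / 9.81 → t = 0.3582 s or 3.108 s.
The first (ascending) time is 0.3582 s.

0.358 s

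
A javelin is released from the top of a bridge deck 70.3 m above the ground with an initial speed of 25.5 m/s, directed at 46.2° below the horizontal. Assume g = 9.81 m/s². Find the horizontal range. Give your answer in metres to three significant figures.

vₓ = 25.50 cos 46.2° = 17.65 m/s; v_y0 = −18.40 m/s (downward).
The projectile lands when y = 70.3 + (−18.40) t − ½·9.81·t² = 0. Positive root: t = (−18.40 + √(18.40² + 2·9.81·70.3)) / 9.81 = (−18.40 + 41.45) / 9.81 = 2.349 s.
Horizontal distance: R = vₓ t = 17.65 × 2.349 = 41.46 m.

41.5 m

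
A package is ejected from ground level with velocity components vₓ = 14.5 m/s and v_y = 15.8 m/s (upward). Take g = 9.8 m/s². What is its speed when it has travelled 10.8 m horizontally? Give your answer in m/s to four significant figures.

16.81 m/s

x = vₓ t ⇒ t = 10.8/14.50 = 0.7448 s.
Vertical velocity there: v_y = v_y0 − g t = 15.80 − 9.80 × 0.7448 = 8.501 m/s.
Speed: √(vₓ² + v_y²) = √(14.50² + 8.501²) = 16.81 m/s.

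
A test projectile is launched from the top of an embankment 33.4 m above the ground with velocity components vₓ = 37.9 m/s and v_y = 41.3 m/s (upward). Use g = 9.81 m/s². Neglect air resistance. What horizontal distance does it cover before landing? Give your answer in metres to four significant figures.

With up positive and y = 0 at the ground: y(t) = 33.4 + (41.30) t − 4.905 t². Setting y = 0 and taking the positive root: t = [41.30 + √(41.30² + 2·9.81·33.4)] / 9.81 = (41.30 + 48.59) / 9.81 = 9.163 s.
Horizontal distance: R = vₓ t = 37.90 × 9.163 = 347.3 m.

347.3 m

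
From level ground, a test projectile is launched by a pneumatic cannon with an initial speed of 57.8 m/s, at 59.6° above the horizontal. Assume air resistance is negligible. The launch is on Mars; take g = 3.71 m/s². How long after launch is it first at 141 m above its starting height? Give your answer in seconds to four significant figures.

Components: vₓ = 57.80 cos 59.6° = 29.25 m/s, v_y0 = 57.80 sin 59.6° = 49.85 m/s.
Set y = v_y0 t − ½ g t² = 141: 1.855 t² − 49.85 t + 141 = 0.
Quadratic formula: t = (49.85 ± √1439.1) / 3.71 = (49.85 ± 37.94) / 3.71 → t = 3.212 s or 23.66 s.
The first (ascending) time is 3.212 s.

3.212 s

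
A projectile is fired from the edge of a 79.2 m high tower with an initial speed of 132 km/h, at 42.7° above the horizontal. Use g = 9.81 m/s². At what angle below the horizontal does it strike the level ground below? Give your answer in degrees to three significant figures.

Convert: 132 km/h = 132/3.6 = 36.67 m/s.
vₓ = 36.67 cos 42.7° = 26.95 m/s; v_y0 = 36.67 sin 42.7° = 24.87 m/s.
With up positive and y = 0 at the ground: y(t) = 79.2 + (24.87) t − 4.905 t². Setting y = 0 and taking the positive root: t = [24.87 + √(24.87² + 2·9.81·79.2)] / 9.81 = (24.87 + 46.61) / 9.81 = 7.286 s.
At impact: v_y = v_y0 − g t = −46.61 m/s; vₓ = 26.95 m/s.
Angle below horizontal: arctan(|v_y|/vₓ) = arctan(46.61/26.95) = 59.96°.

60.0°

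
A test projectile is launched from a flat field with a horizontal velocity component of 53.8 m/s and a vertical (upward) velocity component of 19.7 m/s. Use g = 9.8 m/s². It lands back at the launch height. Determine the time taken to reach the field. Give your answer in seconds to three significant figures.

4.02 s

Time of flight on level ground: T = 2 v_y0 / g = 2 × 19.70 / 9.80 = 4.020 s.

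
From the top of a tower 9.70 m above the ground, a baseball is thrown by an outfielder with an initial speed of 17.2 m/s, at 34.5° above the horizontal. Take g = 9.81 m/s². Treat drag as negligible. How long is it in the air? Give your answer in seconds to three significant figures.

2.71 s

Horizontal component vₓ = 17.20 cos 34.5° = 14.17 m/s; vertical v_y0 = 17.20 sin 34.5° = 9.742 m/s.
Vertical motion (up positive, ground at y = 0): 4.905 t² − (9.742) t − 9.70 = 0, so t = (9.742 + √(9.742² + 2·9.81·9.70)) / 9.81 = (9.742 + 16.89) / 9.81 = 2.715 s.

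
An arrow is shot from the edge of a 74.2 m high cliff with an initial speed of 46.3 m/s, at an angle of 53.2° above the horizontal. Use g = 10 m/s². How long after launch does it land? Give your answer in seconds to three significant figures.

Resolve: vₓ = 46.30 cos 53.2° = 27.73 m/s and v_y0 = 46.30 sin 53.2° = 37.07 m/s.
With up positive and y = 0 at the ground: y(t) = 74.2 + (37.07) t − 5.000 t². Setting y = 0 and taking the positive root: t = [37.07 + √(37.07² + 2·10.0·74.2)] / 10.0 = (37.07 + 53.46) / 10.0 = 9.054 s.

9.05 s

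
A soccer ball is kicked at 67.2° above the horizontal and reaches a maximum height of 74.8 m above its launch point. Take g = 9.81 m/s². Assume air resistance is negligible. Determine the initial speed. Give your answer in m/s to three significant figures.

At the peak v_y = 0, so v_y0 = √(2gH) = √(2 × 9.81 × 74.8) = 38.31 m/s.
v_y0 = v₀ sin θ ⇒ v₀ = 38.31 / sin 67.2° = 41.56 m/s.

41.6 m/s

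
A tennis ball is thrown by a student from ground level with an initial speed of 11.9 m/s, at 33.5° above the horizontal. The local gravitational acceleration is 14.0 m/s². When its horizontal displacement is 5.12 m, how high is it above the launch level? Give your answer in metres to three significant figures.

1.53 m

Horizontal component vₓ = 11.90 cos 33.5° = 9.923 m/s; vertical v_y0 = 11.90 sin 33.5° = 6.568 m/s.
x = vₓ t ⇒ t = 5.12/9.923 = 0.5160 s.
Height: y = v_y0 t − ½ g t² = 6.568 × 0.5160 − 7.000 × 0.5160² = 3.389 − 1.864 = 1.525 m.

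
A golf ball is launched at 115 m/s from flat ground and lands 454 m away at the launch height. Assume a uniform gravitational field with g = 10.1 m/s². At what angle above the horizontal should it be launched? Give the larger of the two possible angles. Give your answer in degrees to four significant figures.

R = v₀² sin 2θ / g gives sin 2θ = gR/v₀² = 10.1·454/115² = 0.3467.
2θ = 20.29° or 180° − 20.29° = 159.7°, so θ = 10.14° or 79.86°.
The larger angle is 79.86°.

79.86°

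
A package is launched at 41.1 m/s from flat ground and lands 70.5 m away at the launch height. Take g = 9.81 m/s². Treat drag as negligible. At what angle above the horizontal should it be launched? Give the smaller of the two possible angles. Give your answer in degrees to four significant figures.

From R = (v₀²/g) sin 2θ: sin 2θ = 9.81 × 70.5 / 1689.2 = 0.4094.
2θ = 24.17° or 180° − 24.17° = 155.8°, so θ = 12.08° or 77.92°.
The smaller angle is 12.08°.

12.08°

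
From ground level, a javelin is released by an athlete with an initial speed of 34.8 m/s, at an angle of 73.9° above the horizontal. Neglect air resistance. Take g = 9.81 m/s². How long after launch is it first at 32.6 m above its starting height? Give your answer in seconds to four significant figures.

vₓ = 34.80 cos 73.9° = 9.651 m/s; v_y0 = 34.80 sin 73.9° = 33.44 m/s.
Height y(t) = 33.44 t − 4.905 t² = 32.6 gives 4.905 t² − 33.44 t + 32.6 = 0.
Quadratic formula: t = (33.44 ± √478.29) / 9.81 = (33.44 ± 21.87) / 9.81 → t = 1.179 s or 5.638 s.
The first (ascending) time is 1.179 s.

1.179 s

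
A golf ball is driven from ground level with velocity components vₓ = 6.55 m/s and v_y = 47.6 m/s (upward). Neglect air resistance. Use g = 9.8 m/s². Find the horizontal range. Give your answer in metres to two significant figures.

64 m

Flight time T = 2 v_y0 / g = 9.714 s.
Range: R = vₓ T = 6.550 × 9.714 = 63.63 m.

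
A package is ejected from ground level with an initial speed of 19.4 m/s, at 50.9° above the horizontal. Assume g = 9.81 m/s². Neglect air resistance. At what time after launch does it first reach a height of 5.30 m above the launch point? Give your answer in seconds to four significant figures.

0.4056 s

vₓ = 19.40 cos 50.9° = 12.24 m/s; v_y0 = 19.40 sin 50.9° = 15.06 m/s.
Set y = v_y0 t − ½ g t² = 5.30: 4.905 t² − 15.06 t + 5.30 = 0.
Quadratic formula: t = (15.06 ± √122.68) / 9.81 = (15.06 ± 11.08) / 9.81 → t = 0.4056 s or 2.664 s.
The first (ascending) time is 0.4056 s.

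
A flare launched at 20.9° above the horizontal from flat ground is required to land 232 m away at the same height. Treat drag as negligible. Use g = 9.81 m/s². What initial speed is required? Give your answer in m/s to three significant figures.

From R = (v₀² / g) sin 2θ: v₀ = √(gR / sin 2θ).
v₀ = √(9.81 × 232 / sin 41.80°) = √(2276 / 0.6665) = √3414.6 = 58.43 m/s.

58.4 m/s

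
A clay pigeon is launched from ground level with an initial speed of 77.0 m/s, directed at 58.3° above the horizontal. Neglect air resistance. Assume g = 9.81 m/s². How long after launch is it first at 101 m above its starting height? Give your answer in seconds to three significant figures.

Resolve: vₓ = 77.00 cos 58.3° = 40.46 m/s and v_y0 = 77.00 sin 58.3° = 65.51 m/s.
Set y = v_y0 t − ½ g t² = 101: 4.905 t² − 65.51 t + 101 = 0.
Quadratic formula: t = (65.51 ± √2310.3) / 9.81 = (65.51 ± 48.07) / 9.81 → t = 1.779 s or 11.58 s.
The first (ascending) time is 1.779 s.

1.78 s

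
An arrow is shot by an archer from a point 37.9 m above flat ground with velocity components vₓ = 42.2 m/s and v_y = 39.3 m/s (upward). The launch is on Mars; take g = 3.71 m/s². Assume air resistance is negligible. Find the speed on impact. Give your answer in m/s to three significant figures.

60.1 m/s

With up positive and y = 0 at the ground: y(t) = 37.9 + (39.30) t − 1.855 t². Setting y = 0 and taking the positive root: t = [39.30 + √(39.30² + 2·3.71·37.9)] / 3.71 = (39.30 + 42.73) / 3.71 = 22.11 s.
Vertical velocity at impact: v_y = v_y0 − g t = 39.30 − 3.71 × 22.11 = −42.73 m/s.
Speed: |v| = √(vₓ² + v_y²) = √(42.20² + 42.73²) = 60.05 m/s.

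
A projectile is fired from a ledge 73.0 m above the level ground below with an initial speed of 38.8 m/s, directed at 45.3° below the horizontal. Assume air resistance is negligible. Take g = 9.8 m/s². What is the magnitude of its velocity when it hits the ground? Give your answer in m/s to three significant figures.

54.2 m/s

vₓ = 38.80 cos 45.3° = 27.29 m/s; v_y0 = −27.58 m/s (downward).
Vertical motion (up positive, ground at y = 0): 4.900 t² − (−27.58) t − 73.0 = 0, so t = (−27.58 + √(27.58² + 2·9.80·73.0)) / 9.80 = (−27.58 + 46.81) / 9.80 = 1.963 s.
Vertical velocity at impact: v_y = v_y0 − g t = −27.58 − 9.80 × 1.963 = −46.81 m/s.
Speed: |v| = √(vₓ² + v_y²) = √(27.29² + 46.81²) = 54.19 m/s.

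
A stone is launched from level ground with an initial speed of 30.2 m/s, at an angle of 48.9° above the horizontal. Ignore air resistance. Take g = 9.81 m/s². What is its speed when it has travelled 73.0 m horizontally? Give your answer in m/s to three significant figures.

23.9 m/s

Resolve: vₓ = 30.20 cos 48.9° = 19.85 m/s and v_y0 = 30.20 sin 48.9° = 22.76 m/s.
x = vₓ t ⇒ t = 73.0/19.85 = 3.677 s.
Vertical velocity there: v_y = v_y0 − g t = 22.76 − 9.81 × 3.677 = −13.31 m/s.
Speed: √(vₓ² + v_y²) = √(19.85² + 13.31²) = 23.90 m/s.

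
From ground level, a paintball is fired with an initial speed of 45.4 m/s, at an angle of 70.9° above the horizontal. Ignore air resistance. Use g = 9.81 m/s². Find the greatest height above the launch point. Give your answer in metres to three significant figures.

93.8 m

Resolve: vₓ = 45.40 cos 70.9° = 14.86 m/s and v_y0 = 45.40 sin 70.9° = 42.90 m/s.
Peak height H = v_y0² / (2g) = 1840.5 / 19.62 = 93.81 m.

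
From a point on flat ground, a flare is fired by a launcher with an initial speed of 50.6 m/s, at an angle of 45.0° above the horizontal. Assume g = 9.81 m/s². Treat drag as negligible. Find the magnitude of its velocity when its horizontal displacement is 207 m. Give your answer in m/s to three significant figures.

41.5 m/s

vₓ = 50.60 cos 45.0° = 35.78 m/s; v_y0 = 50.60 sin 45.0° = 35.78 m/s.
Time to reach x = 207 m: t = x/vₓ = 207/35.78 = 5.785 s.
Vertical velocity there: v_y = v_y0 − g t = 35.78 − 9.81 × 5.785 = −20.98 m/s.
Speed: √(vₓ² + v_y²) = √(35.78² + 20.98²) = 41.47 m/s.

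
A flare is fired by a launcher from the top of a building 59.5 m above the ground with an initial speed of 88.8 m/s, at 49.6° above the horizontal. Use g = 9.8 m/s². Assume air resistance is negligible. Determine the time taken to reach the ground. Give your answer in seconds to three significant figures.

14.6 s

Components: vₓ = 88.80 cos 49.6° = 57.55 m/s, v_y0 = 88.80 sin 49.6° = 67.62 m/s.
Vertical motion (up positive, ground at y = 0): 4.900 t² − (67.62) t − 59.5 = 0, so t = (67.62 + √(67.62² + 2·9.80·59.5)) / 9.80 = (67.62 + 75.76) / 9.80 = 14.63 s.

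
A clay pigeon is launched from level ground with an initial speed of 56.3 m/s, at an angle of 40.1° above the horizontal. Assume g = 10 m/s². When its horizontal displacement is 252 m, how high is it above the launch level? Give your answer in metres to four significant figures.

41.00 m

vₓ = 56.30 cos 40.1° = 43.07 m/s; v_y0 = 56.30 sin 40.1° = 36.26 m/s.
Time to reach x = 252 m: t = x/vₓ = 252/43.07 = 5.852 s.
Height: y = v_y0 t − ½ g t² = 36.26 × 5.852 − 5.000 × 5.852² = 212.2 − 171.2 = 41.00 m.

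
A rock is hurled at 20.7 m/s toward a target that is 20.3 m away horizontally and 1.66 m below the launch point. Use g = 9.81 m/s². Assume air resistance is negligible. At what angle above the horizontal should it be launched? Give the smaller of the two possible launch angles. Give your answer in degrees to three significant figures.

8.88°

Trajectory: y = x tanθ − g x² (1 + tan²θ)/(2v₀²). With x = 20.3, y = −1.66, v₀ = 20.7, g = 9.81:
4.717 tan²θ − 20.3 tanθ + (3.057) = 0.
tanθ = [20.3 ± √(20.3² − 4 × 4.717 × (3.057))] / (2 × 4.717) = (20.3 ± 18.83) / 9.435, giving tanθ = 0.1563 or 4.147.
θ = 8.882° or 76.44°; the smaller is 8.882°.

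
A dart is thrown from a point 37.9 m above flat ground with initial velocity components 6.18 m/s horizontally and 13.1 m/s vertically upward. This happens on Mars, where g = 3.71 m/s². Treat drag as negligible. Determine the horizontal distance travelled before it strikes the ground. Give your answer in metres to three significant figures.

57.3 m

With up positive and y = 0 at the ground: y(t) = 37.9 + (13.10) t − 1.855 t². Setting y = 0 and taking the positive root: t = [13.10 + √(13.10² + 2·3.71·37.9)] / 3.71 = (13.10 + 21.28) / 3.71 = 9.267 s.
Horizontal distance: R = vₓ t = 6.180 × 9.267 = 57.27 m.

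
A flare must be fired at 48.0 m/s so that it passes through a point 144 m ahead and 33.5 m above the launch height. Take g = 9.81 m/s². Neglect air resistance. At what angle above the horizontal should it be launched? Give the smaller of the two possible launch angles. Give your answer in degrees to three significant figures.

34.3°

Trajectory: y = x tanθ − g x² (1 + tan²θ)/(2v₀²). With x = 144, y = 33.5, v₀ = 48.0, g = 9.81:
44.14 tan²θ − 144 tanθ + (77.65) = 0.
tanθ = [144 ± √(144² − 4 × 44.14 × (77.65))] / (2 × 44.14) = (144 ± 83.82) / 88.29, giving tanθ = 0.6816 or 2.580.
θ = 34.28° or 68.82°; the smaller is 34.28°.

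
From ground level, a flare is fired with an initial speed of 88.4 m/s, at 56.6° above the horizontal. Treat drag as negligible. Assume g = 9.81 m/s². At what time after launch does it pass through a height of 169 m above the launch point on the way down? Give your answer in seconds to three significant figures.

12.2 s

vₓ = 88.40 cos 56.6° = 48.66 m/s; v_y0 = 88.40 sin 56.6° = 73.80 m/s.
Set y = v_y0 t − ½ g t² = 169: 4.905 t² − 73.80 t + 169 = 0.
t = [73.80 ± √(73.80² − 2·9.81·169)] / 9.81 = (73.80 ± 46.16) / 9.81, so t = 2.818 s or t = 12.23 s.
The descending-branch root is 12.23 s.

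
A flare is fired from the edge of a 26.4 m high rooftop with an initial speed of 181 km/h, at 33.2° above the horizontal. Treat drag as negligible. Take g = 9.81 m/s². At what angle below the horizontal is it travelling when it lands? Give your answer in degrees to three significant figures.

Convert: 181 km/h = 181/3.6 = 50.28 m/s.
Resolve: vₓ = 50.28 cos 33.2° = 42.07 m/s and v_y0 = 50.28 sin 33.2° = 27.53 m/s.
With up positive and y = 0 at the ground: y(t) = 26.4 + (27.53) t − 4.905 t². Setting y = 0 and taking the positive root: t = [27.53 + √(27.53² + 2·9.81·26.4)] / 9.81 = (27.53 + 35.72) / 9.81 = 6.447 s.
At impact: v_y = v_y0 − g t = −35.72 m/s; vₓ = 42.07 m/s.
Angle below horizontal: arctan(|v_y|/vₓ) = arctan(35.72/42.07) = 40.33°.

40.3°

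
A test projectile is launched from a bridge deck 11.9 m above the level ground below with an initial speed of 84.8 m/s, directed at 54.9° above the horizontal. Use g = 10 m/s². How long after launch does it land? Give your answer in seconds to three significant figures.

14.0 s

Components: vₓ = 84.80 cos 54.9° = 48.76 m/s, v_y0 = 84.80 sin 54.9° = 69.38 m/s.
With up positive and y = 0 at the ground: y(t) = 11.9 + (69.38) t − 5.000 t². Setting y = 0 and taking the positive root: t = [69.38 + √(69.38² + 2·10.0·11.9)] / 10.0 = (69.38 + 71.07) / 10.0 = 14.05 s.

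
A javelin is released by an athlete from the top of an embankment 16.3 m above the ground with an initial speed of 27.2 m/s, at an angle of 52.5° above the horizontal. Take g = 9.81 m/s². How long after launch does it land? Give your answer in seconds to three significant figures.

vₓ = 27.20 cos 52.5° = 16.56 m/s; v_y0 = 27.20 sin 52.5° = 21.58 m/s.
With up positive and y = 0 at the ground: y(t) = 16.3 + (21.58) t − 4.905 t². Setting y = 0 and taking the positive root: t = [21.58 + √(21.58² + 2·9.81·16.3)] / 9.81 = (21.58 + 28.03) / 9.81 = 5.057 s.

5.06 s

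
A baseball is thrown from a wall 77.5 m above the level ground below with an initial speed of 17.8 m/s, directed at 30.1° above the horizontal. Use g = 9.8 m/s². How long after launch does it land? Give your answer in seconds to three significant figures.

4.99 s

vₓ = 17.80 cos 30.1° = 15.40 m/s; v_y0 = 17.80 sin 30.1° = 8.927 m/s.
Vertical motion (up positive, ground at y = 0): 4.900 t² − (8.927) t − 77.5 = 0, so t = (8.927 + √(8.927² + 2·9.80·77.5)) / 9.80 = (8.927 + 39.98) / 9.80 = 4.991 s.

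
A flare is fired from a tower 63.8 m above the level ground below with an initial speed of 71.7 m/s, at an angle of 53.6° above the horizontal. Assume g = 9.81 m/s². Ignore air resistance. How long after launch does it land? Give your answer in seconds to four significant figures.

Horizontal component vₓ = 71.70 cos 53.6° = 42.55 m/s; vertical v_y0 = 71.70 sin 53.6° = 57.71 m/s.
Vertical motion (up positive, ground at y = 0): 4.905 t² − (57.71) t − 63.8 = 0, so t = (57.71 + √(57.71² + 2·9.81·63.8)) / 9.81 = (57.71 + 67.69) / 9.81 = 12.78 s.

12.78 s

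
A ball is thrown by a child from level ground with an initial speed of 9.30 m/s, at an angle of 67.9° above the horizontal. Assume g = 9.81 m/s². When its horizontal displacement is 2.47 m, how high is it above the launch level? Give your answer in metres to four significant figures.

vₓ = 9.300 cos 67.9° = 3.499 m/s; v_y0 = 9.300 sin 67.9° = 8.617 m/s.
Time to reach x = 2.47 m: t = x/vₓ = 2.47/3.499 = 0.7059 s.
Height: y = v_y0 t − ½ g t² = 8.617 × 0.7059 − 4.905 × 0.7059² = 6.083 − 2.444 = 3.638 m.

3.638 m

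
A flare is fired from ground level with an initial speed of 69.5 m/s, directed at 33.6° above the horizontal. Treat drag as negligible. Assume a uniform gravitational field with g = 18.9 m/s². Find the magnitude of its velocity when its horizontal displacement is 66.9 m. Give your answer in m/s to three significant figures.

Components: vₓ = 69.50 cos 33.6° = 57.89 m/s, v_y0 = 69.50 sin 33.6° = 38.46 m/s.
Time to reach x = 66.9 m: t = x/vₓ = 66.9/57.89 = 1.156 s.
Vertical velocity there: v_y = v_y0 − g t = 38.46 − 18.9 × 1.156 = 16.62 m/s.
Speed: √(vₓ² + v_y²) = √(57.89² + 16.62²) = 60.23 m/s.

60.2 m/s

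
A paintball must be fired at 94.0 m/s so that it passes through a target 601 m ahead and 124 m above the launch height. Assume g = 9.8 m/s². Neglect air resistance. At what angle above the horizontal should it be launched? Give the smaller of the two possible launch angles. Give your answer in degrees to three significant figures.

35.2°

Trajectory: y = x tanθ − g x² (1 + tan²θ)/(2v₀²). With x = 601, y = 124, v₀ = 94.0, g = 9.80:
200.3 tan²θ − 601 tanθ + (324.3) = 0.
tanθ = [601 ± √(601² − 4 × 200.3 × (324.3))] / (2 × 200.3) = (601 ± 318.4) / 400.6, giving tanθ = 0.7055 or 2.295.
θ = 35.20° or 66.46°; the smaller is 35.20°.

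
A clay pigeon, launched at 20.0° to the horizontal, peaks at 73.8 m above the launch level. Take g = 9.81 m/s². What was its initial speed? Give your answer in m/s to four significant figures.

111.3 m/s

At the peak v_y = 0, so v_y0 = √(2gH) = √(2 × 9.81 × 73.8) = 38.05 m/s.
v_y0 = v₀ sin θ ⇒ v₀ = 38.05 / sin 20.0° = 111.3 m/s.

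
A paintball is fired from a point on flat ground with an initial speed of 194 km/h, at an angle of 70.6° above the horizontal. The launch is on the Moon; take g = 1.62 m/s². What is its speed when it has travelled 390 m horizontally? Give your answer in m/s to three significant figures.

23.7 m/s

Convert: 194 km/h = 194/3.6 = 53.89 m/s.
Resolve: vₓ = 53.89 cos 70.6° = 17.90 m/s and v_y0 = 53.89 sin 70.6° = 50.83 m/s.
At x = 390 m, t = x/vₓ = 390/17.90 = 21.79 s.
Vertical velocity there: v_y = v_y0 − g t = 50.83 − 1.62 × 21.79 = 15.53 m/s.
Speed: √(vₓ² + v_y²) = √(17.90² + 15.53²) = 23.70 m/s.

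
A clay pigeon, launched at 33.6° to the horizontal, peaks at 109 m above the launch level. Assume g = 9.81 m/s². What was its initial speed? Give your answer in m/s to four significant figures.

83.57 m/s

At the peak v_y = 0, so v_y0 = √(2gH) = √(2 × 9.81 × 109) = 46.24 m/s.
v_y0 = v₀ sin θ ⇒ v₀ = 46.24 / sin 33.6° = 83.57 m/s.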